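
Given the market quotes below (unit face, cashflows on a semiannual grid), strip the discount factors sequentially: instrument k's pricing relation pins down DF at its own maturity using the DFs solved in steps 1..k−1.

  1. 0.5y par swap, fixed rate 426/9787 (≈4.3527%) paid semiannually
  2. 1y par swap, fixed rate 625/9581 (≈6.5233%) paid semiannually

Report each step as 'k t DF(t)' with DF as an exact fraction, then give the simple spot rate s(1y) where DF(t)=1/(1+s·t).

step 1 [0.5y] swap r/2=213/9787: DF=(1 − 213/9787·(0))/(1+213/9787) = 9787/10000 ≈ 0.978700
step 2 [1y] swap r/2=625/19162: DF=(1 − 625/19162·(0.978700))/(1+625/19162) = 15/16 ≈ 0.937500

1 1/2 9787/10000
2 1 15/16
s(1y) = (1/(15/16) − 1)/(1) = 1/15 ≈ 6.6667%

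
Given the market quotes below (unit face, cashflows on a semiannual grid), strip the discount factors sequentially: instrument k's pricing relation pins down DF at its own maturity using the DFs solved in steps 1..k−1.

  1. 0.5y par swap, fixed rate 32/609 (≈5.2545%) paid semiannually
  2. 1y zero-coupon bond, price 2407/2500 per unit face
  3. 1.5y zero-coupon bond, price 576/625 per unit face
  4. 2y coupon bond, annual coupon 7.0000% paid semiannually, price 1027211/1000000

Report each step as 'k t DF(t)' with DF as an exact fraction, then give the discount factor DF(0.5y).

step 1 [0.5y] swap r/2=16/609: DF=(1 − 16/609·(0))/(1+16/609) = 609/625 ≈ 0.974400
step 2 [1y] zero: DF = P = 2407/2500 ≈ 0.962800
step 3 [1.5y] zero: DF = P = 576/625 ≈ 0.921600
step 4 [2y] bond c/2=7/200: DF=(1027211/1000000 − 7/200·(0.974400+0.962800+0.921600))/(1+7/200) = 4479/5000 ≈ 0.895800

1 1/2 609/625
2 1 2407/2500
3 3/2 576/625
4 2 4479/5000
DF(0.5y) = 609/625 ≈ 0.974400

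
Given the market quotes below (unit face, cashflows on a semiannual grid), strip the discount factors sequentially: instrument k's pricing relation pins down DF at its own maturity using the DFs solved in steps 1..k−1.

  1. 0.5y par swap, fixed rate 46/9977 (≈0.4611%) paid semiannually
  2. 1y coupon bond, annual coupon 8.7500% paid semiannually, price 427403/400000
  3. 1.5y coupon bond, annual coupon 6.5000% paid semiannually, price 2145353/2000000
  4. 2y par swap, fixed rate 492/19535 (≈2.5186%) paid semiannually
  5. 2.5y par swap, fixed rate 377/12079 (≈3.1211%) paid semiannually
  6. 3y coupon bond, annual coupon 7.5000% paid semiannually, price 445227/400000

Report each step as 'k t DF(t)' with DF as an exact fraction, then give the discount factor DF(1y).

1 1/2 9977/10000
2 1 9819/10000
3 3/2 4883/5000
4 2 2377/2500
5 5/2 4623/5000
6 3 4491/5000
DF(1y) = 9819/10000 ≈ 0.981900

step 1 [0.5y] swap r/2=23/9977: DF=(1 − 23/9977·(0))/(1+23/9977) = 9977/10000 ≈ 0.997700
step 2 [1y] bond c/2=7/160: DF=(427403/400000 − 7/160·(0.997700))/(1+7/160) = 9819/10000 ≈ 0.981900
step 3 [1.5y] bond c/2=13/400: DF=(2145353/2000000 − 13/400·(0.997700+0.981900))/(1+13/400) = 4883/5000 ≈ 0.976600
step 4 [2y] swap r/2=246/19535: DF=(1 − 246/19535·(0.997700+0.981900+0.976600))/(1+246/19535) = 2377/2500 ≈ 0.950800
step 5 [2.5y] swap r/2=377/24158: DF=(1 − 377/24158·(0.997700+0.981900+0.976600+0.950800))/(1+377/24158) = 4623/5000 ≈ 0.924600
step 6 [3y] bond c/2=3/80: DF=(445227/400000 − 3/80·(0.997700+0.981900+0.976600+0.950800+0.924600))/(1+3/80) = 4491/5000 ≈ 0.898200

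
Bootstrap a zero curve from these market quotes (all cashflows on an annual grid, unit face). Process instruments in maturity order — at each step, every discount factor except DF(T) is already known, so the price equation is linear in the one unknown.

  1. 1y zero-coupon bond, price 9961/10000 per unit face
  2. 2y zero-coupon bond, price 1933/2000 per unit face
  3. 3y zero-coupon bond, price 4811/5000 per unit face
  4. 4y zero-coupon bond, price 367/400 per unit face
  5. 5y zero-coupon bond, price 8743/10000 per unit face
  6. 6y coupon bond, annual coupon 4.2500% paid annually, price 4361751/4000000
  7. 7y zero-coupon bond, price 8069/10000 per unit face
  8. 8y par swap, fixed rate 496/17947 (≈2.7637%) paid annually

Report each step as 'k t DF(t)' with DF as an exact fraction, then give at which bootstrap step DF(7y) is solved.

1 1 9961/10000
2 2 1933/2000
3 3 4811/5000
4 4 367/400
5 5 8743/10000
6 6 8537/10000
7 7 8069/10000
8 8 501/625
DF(7y) is solved at step 7

step 1 [1y] zero: DF = P = 9961/10000 ≈ 0.996100
step 2 [2y] zero: DF = P = 1933/2000 ≈ 0.966500
step 3 [3y] zero: DF = P = 4811/5000 ≈ 0.962200
step 4 [4y] zero: DF = P = 367/400 ≈ 0.917500
step 5 [5y] zero: DF = P = 8743/10000 ≈ 0.874300
step 6 [6y] bond c/1=17/400: DF=(4361751/4000000 − 17/400·(0.996100+0.966500+0.962200+0.917500+0.874300))/(1+17/400) = 8537/10000 ≈ 0.853700
step 7 [7y] zero: DF = P = 8069/10000 ≈ 0.806900
step 8 [8y] swap r/1=496/17947: DF=(1 − 496/17947·(0.996100+0.966500+0.962200+0.917500+0.874300+0.853700+0.806900))/(1+496/17947) = 501/625 ≈ 0.801600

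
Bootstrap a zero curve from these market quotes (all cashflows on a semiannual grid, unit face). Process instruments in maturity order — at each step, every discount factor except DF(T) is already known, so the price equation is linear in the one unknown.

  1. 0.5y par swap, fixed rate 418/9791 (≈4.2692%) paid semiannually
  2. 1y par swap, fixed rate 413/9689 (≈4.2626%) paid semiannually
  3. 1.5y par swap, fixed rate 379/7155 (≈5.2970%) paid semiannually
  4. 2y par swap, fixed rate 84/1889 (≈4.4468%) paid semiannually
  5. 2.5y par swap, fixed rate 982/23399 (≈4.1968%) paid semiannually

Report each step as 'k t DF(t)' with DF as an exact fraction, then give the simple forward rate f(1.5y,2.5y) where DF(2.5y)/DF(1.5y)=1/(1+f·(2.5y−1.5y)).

step 1 [0.5y] swap r/2=209/9791: DF=(1 − 209/9791·(0))/(1+209/9791) = 9791/10000 ≈ 0.979100
step 2 [1y] swap r/2=413/19378: DF=(1 − 413/19378·(0.979100))/(1+413/19378) = 9587/10000 ≈ 0.958700
step 3 [1.5y] swap r/2=379/14310: DF=(1 − 379/14310·(0.979100+0.958700))/(1+379/14310) = 4621/5000 ≈ 0.924200
step 4 [2y] swap r/2=42/1889: DF=(1 − 42/1889·(0.979100+0.958700+0.924200))/(1+42/1889) = 229/250 ≈ 0.916000
step 5 [2.5y] swap r/2=491/23399: DF=(1 − 491/23399·(0.979100+0.958700+0.924200+0.916000))/(1+491/23399) = 4509/5000 ≈ 0.901800

1 1/2 9791/10000
2 1 9587/10000
3 3/2 4621/5000
4 2 229/250
5 5/2 4509/5000
f(1.5y,2.5y) = ((4621/5000)/(4509/5000) − 1)/(1) = 112/4509 ≈ 2.4839%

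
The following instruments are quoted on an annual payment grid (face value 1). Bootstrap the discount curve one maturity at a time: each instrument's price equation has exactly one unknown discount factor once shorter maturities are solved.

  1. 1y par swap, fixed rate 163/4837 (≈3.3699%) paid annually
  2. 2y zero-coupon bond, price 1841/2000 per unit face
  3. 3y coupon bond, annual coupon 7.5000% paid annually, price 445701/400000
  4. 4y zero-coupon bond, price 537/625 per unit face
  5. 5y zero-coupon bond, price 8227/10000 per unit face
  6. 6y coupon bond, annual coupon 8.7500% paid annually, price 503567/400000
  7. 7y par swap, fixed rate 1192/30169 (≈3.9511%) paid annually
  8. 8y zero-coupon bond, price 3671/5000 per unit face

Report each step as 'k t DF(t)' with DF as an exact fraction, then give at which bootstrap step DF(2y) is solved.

step 1 [1y] swap r/1=163/4837: DF=(1 − 163/4837·(0))/(1+163/4837) = 4837/5000 ≈ 0.967400
step 2 [2y] zero: DF = P = 1841/2000 ≈ 0.920500
step 3 [3y] bond c/1=3/40: DF=(445701/400000 − 3/40·(0.967400+0.920500))/(1+3/40) = 1131/1250 ≈ 0.904800
step 4 [4y] zero: DF = P = 537/625 ≈ 0.859200
step 5 [5y] zero: DF = P = 8227/10000 ≈ 0.822700
step 6 [6y] bond c/1=7/80: DF=(503567/400000 − 7/80·(0.967400+0.920500+0.904800+0.859200+0.822700))/(1+7/80) = 997/1250 ≈ 0.797600
step 7 [7y] swap r/1=1192/30169: DF=(1 − 1192/30169·(0.967400+0.920500+0.904800+0.859200+0.822700+0.797600))/(1+1192/30169) = 476/625 ≈ 0.761600
step 8 [8y] zero: DF = P = 3671/5000 ≈ 0.734200

1 1 4837/5000
2 2 1841/2000
3 3 1131/1250
4 4 537/625
5 5 8227/10000
6 6 997/1250
7 7 476/625
8 8 3671/5000
DF(2y) is solved at step 2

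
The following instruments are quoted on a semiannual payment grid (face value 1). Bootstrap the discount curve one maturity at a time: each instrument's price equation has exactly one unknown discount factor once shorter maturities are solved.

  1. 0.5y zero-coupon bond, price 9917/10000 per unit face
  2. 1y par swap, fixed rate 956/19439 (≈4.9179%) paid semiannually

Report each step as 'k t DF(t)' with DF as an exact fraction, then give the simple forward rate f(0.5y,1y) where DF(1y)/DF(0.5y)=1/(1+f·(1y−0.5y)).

1 1/2 9917/10000
2 1 4761/5000
f(0.5y,1y) = ((9917/10000)/(4761/5000) − 1)/(1/2) = 395/4761 ≈ 8.2966%

step 1 [0.5y] zero: DF = P = 9917/10000 ≈ 0.991700
step 2 [1y] swap r/2=478/19439: DF=(1 − 478/19439·(0.991700))/(1+478/19439) = 4761/5000 ≈ 0.952200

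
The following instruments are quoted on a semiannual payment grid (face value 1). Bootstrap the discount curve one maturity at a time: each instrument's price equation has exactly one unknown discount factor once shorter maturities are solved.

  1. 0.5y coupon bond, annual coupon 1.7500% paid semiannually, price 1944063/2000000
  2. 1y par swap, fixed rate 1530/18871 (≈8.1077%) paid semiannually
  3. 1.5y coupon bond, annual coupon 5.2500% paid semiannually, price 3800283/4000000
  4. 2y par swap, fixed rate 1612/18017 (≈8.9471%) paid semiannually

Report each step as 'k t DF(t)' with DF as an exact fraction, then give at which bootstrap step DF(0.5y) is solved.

1 1/2 2409/2500
2 1 1847/2000
3 3/2 351/400
4 2 2097/2500
DF(0.5y) is solved at step 1

step 1 [0.5y] bond c/2=7/800: DF=(1944063/2000000 − 7/800·(0))/(1+7/800) = 2409/2500 ≈ 0.963600
step 2 [1y] swap r/2=765/18871: DF=(1 − 765/18871·(0.963600))/(1+765/18871) = 1847/2000 ≈ 0.923500
step 3 [1.5y] bond c/2=21/800: DF=(3800283/4000000 − 21/800·(0.963600+0.923500))/(1+21/800) = 351/400 ≈ 0.877500
step 4 [2y] swap r/2=806/18017: DF=(1 − 806/18017·(0.963600+0.923500+0.877500))/(1+806/18017) = 2097/2500 ≈ 0.838800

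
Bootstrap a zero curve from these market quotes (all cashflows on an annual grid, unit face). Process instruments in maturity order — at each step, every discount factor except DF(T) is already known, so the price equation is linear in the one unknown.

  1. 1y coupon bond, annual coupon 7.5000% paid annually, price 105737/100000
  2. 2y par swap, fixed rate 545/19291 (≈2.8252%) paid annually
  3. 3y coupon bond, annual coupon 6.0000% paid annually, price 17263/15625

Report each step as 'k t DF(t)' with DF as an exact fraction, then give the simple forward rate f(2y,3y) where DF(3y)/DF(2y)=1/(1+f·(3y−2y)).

step 1 [1y] bond c/1=3/40: DF=(105737/100000 − 3/40·(0))/(1+3/40) = 2459/2500 ≈ 0.983600
step 2 [2y] swap r/1=545/19291: DF=(1 − 545/19291·(0.983600))/(1+545/19291) = 1891/2000 ≈ 0.945500
step 3 [3y] bond c/1=3/50: DF=(17263/15625 − 3/50·(0.983600+0.945500))/(1+3/50) = 9331/10000 ≈ 0.933100

1 1 2459/2500
2 2 1891/2000
3 3 9331/10000
f(2y,3y) = ((1891/2000)/(9331/10000) − 1)/(1) = 4/301 ≈ 1.3289%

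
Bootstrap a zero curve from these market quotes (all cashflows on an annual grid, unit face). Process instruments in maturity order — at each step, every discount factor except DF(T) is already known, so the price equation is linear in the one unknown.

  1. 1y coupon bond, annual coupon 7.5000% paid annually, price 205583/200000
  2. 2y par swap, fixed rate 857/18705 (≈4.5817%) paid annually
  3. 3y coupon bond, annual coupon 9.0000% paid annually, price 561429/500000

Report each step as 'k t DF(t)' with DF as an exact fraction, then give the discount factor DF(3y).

step 1 [1y] bond c/1=3/40: DF=(205583/200000 − 3/40·(0))/(1+3/40) = 4781/5000 ≈ 0.956200
step 2 [2y] swap r/1=857/18705: DF=(1 − 857/18705·(0.956200))/(1+857/18705) = 9143/10000 ≈ 0.914300
step 3 [3y] bond c/1=9/100: DF=(561429/500000 − 9/100·(0.956200+0.914300))/(1+9/100) = 8757/10000 ≈ 0.875700

1 1 4781/5000
2 2 9143/10000
3 3 8757/10000
DF(3y) = 8757/10000 ≈ 0.875700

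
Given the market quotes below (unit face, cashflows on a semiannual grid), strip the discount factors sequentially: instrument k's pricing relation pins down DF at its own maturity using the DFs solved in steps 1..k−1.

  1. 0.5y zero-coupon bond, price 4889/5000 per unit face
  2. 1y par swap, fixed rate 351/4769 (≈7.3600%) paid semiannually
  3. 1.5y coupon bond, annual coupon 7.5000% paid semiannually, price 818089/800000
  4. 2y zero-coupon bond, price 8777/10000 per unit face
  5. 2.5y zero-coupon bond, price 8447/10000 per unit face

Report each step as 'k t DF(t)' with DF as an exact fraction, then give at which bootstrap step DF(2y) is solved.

1 1/2 4889/5000
2 1 4649/5000
3 3/2 9167/10000
4 2 8777/10000
5 5/2 8447/10000
DF(2y) is solved at step 4

step 1 [0.5y] zero: DF = P = 4889/5000 ≈ 0.977800
step 2 [1y] swap r/2=351/9538: DF=(1 − 351/9538·(0.977800))/(1+351/9538) = 4649/5000 ≈ 0.929800
step 3 [1.5y] bond c/2=3/80: DF=(818089/800000 − 3/80·(0.977800+0.929800))/(1+3/80) = 9167/10000 ≈ 0.916700
step 4 [2y] zero: DF = P = 8777/10000 ≈ 0.877700
step 5 [2.5y] zero: DF = P = 8447/10000 ≈ 0.844700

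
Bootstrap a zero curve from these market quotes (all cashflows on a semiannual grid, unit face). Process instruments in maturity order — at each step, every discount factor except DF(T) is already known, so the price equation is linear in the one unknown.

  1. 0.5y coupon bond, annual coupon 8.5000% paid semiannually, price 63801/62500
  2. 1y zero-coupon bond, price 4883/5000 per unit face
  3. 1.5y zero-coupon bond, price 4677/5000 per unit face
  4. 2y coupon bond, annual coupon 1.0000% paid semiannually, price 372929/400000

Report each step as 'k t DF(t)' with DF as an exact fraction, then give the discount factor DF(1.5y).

1 1/2 612/625
2 1 4883/5000
3 3/2 4677/5000
4 2 9133/10000
DF(1.5y) = 4677/5000 ≈ 0.935400

step 1 [0.5y] bond c/2=17/400: DF=(63801/62500 − 17/400·(0))/(1+17/400) = 612/625 ≈ 0.979200
step 2 [1y] zero: DF = P = 4883/5000 ≈ 0.976600
step 3 [1.5y] zero: DF = P = 4677/5000 ≈ 0.935400
step 4 [2y] bond c/2=1/200: DF=(372929/400000 − 1/200·(0.979200+0.976600+0.935400))/(1+1/200) = 9133/10000 ≈ 0.913300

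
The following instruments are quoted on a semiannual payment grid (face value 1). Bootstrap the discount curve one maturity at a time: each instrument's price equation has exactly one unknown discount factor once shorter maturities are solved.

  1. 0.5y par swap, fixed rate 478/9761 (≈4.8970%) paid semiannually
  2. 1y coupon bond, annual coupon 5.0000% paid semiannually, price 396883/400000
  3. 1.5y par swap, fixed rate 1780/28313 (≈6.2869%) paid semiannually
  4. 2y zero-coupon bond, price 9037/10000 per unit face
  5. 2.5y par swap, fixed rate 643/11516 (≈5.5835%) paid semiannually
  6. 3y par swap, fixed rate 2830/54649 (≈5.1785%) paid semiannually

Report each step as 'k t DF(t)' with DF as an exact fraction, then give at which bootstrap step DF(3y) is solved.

step 1 [0.5y] swap r/2=239/9761: DF=(1 − 239/9761·(0))/(1+239/9761) = 9761/10000 ≈ 0.976100
step 2 [1y] bond c/2=1/40: DF=(396883/400000 − 1/40·(0.976100))/(1+1/40) = 4721/5000 ≈ 0.944200
step 3 [1.5y] swap r/2=890/28313: DF=(1 − 890/28313·(0.976100+0.944200))/(1+890/28313) = 911/1000 ≈ 0.911000
step 4 [2y] zero: DF = P = 9037/10000 ≈ 0.903700
step 5 [2.5y] swap r/2=643/23032: DF=(1 − 643/23032·(0.976100+0.944200+0.911000+0.903700))/(1+643/23032) = 4357/5000 ≈ 0.871400
step 6 [3y] swap r/2=1415/54649: DF=(1 − 1415/54649·(0.976100+0.944200+0.911000+0.903700+0.871400))/(1+1415/54649) = 1717/2000 ≈ 0.858500

1 1/2 9761/10000
2 1 4721/5000
3 3/2 911/1000
4 2 9037/10000
5 5/2 4357/5000
6 3 1717/2000
DF(3y) is solved at step 6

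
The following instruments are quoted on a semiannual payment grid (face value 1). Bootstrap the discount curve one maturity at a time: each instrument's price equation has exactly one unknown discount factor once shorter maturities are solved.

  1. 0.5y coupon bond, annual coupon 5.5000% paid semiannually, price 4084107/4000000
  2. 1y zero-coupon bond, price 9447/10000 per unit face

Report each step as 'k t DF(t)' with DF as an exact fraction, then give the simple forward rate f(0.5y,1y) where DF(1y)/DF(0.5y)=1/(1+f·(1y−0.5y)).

step 1 [0.5y] bond c/2=11/400: DF=(4084107/4000000 − 11/400·(0))/(1+11/400) = 9937/10000 ≈ 0.993700
step 2 [1y] zero: DF = P = 9447/10000 ≈ 0.944700

1 1/2 9937/10000
2 1 9447/10000
f(0.5y,1y) = ((9937/10000)/(9447/10000) − 1)/(1/2) = 980/9447 ≈ 10.3737%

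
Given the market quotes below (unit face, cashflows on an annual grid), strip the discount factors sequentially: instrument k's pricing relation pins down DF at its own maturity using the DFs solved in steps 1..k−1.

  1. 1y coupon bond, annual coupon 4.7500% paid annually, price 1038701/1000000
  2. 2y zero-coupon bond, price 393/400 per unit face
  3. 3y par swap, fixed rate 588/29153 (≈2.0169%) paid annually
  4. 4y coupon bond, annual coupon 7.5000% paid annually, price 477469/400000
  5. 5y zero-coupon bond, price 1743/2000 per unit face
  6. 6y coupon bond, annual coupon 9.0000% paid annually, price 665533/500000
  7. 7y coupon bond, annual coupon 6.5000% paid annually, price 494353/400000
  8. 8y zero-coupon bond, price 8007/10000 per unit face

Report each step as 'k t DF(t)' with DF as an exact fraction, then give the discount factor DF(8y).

1 1 2479/2500
2 2 393/400
3 3 2353/2500
4 4 907/1000
5 5 1743/2000
6 6 521/625
7 7 8231/10000
8 8 8007/10000
DF(8y) = 8007/10000 ≈ 0.800700

step 1 [1y] bond c/1=19/400: DF=(1038701/1000000 − 19/400·(0))/(1+19/400) = 2479/2500 ≈ 0.991600
step 2 [2y] zero: DF = P = 393/400 ≈ 0.982500
step 3 [3y] swap r/1=588/29153: DF=(1 − 588/29153·(0.991600+0.982500))/(1+588/29153) = 2353/2500 ≈ 0.941200
step 4 [4y] bond c/1=3/40: DF=(477469/400000 − 3/40·(0.991600+0.982500+0.941200))/(1+3/40) = 907/1000 ≈ 0.907000
step 5 [5y] zero: DF = P = 1743/2000 ≈ 0.871500
step 6 [6y] bond c/1=9/100: DF=(665533/500000 − 9/100·(0.991600+0.982500+0.941200+0.907000+0.871500))/(1+9/100) = 521/625 ≈ 0.833600
step 7 [7y] bond c/1=13/200: DF=(494353/400000 − 13/200·(0.991600+0.982500+0.941200+0.907000+0.871500+0.833600))/(1+13/200) = 8231/10000 ≈ 0.823100
step 8 [8y] zero: DF = P = 8007/10000 ≈ 0.800700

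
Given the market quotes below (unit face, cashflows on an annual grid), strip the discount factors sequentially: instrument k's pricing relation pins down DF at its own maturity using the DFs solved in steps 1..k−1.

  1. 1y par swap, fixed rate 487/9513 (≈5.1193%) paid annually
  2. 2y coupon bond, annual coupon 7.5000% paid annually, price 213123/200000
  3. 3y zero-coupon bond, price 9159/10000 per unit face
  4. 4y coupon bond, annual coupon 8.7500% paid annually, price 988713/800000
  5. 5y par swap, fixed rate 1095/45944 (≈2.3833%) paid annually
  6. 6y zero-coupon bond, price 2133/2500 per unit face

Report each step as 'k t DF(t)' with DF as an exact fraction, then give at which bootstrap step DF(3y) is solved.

1 1 9513/10000
2 2 9249/10000
3 3 9159/10000
4 4 4559/5000
5 5 1781/2000
6 6 2133/2500
DF(3y) is solved at step 3

step 1 [1y] swap r/1=487/9513: DF=(1 − 487/9513·(0))/(1+487/9513) = 9513/10000 ≈ 0.951300
step 2 [2y] bond c/1=3/40: DF=(213123/200000 − 3/40·(0.951300))/(1+3/40) = 9249/10000 ≈ 0.924900
step 3 [3y] zero: DF = P = 9159/10000 ≈ 0.915900
step 4 [4y] bond c/1=7/80: DF=(988713/800000 − 7/80·(0.951300+0.924900+0.915900))/(1+7/80) = 4559/5000 ≈ 0.911800
step 5 [5y] swap r/1=1095/45944: DF=(1 − 1095/45944·(0.951300+0.924900+0.915900+0.911800))/(1+1095/45944) = 1781/2000 ≈ 0.890500
step 6 [6y] zero: DF = P = 2133/2500 ≈ 0.853200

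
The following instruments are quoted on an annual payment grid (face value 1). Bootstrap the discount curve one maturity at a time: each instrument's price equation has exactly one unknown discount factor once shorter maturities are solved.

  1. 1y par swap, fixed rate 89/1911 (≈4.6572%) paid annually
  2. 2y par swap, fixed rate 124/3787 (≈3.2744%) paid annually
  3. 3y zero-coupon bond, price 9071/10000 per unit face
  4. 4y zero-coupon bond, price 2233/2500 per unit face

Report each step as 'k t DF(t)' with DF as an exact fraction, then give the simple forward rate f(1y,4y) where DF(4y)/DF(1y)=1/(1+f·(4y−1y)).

1 1 1911/2000
2 2 469/500
3 3 9071/10000
4 4 2233/2500
f(1y,4y) = ((1911/2000)/(2233/2500) − 1)/(3) = 89/3828 ≈ 2.3250%

step 1 [1y] swap r/1=89/1911: DF=(1 − 89/1911·(0))/(1+89/1911) = 1911/2000 ≈ 0.955500
step 2 [2y] swap r/1=124/3787: DF=(1 − 124/3787·(0.955500))/(1+124/3787) = 469/500 ≈ 0.938000
step 3 [3y] zero: DF = P = 9071/10000 ≈ 0.907100
step 4 [4y] zero: DF = P = 2233/2500 ≈ 0.893200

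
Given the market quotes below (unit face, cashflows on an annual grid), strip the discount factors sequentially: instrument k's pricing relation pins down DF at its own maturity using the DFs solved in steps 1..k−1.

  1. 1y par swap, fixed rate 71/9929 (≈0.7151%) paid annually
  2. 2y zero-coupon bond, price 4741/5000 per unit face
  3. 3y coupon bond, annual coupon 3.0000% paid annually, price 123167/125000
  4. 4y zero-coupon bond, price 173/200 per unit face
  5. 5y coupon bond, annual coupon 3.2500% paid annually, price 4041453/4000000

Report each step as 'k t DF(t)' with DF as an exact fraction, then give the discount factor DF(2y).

step 1 [1y] swap r/1=71/9929: DF=(1 − 71/9929·(0))/(1+71/9929) = 9929/10000 ≈ 0.992900
step 2 [2y] zero: DF = P = 4741/5000 ≈ 0.948200
step 3 [3y] bond c/1=3/100: DF=(123167/125000 − 3/100·(0.992900+0.948200))/(1+3/100) = 9001/10000 ≈ 0.900100
step 4 [4y] zero: DF = P = 173/200 ≈ 0.865000
step 5 [5y] bond c/1=13/400: DF=(4041453/4000000 − 13/400·(0.992900+0.948200+0.900100+0.865000))/(1+13/400) = 8619/10000 ≈ 0.861900

1 1 9929/10000
2 2 4741/5000
3 3 9001/10000
4 4 173/200
5 5 8619/10000
DF(2y) = 4741/5000 ≈ 0.948200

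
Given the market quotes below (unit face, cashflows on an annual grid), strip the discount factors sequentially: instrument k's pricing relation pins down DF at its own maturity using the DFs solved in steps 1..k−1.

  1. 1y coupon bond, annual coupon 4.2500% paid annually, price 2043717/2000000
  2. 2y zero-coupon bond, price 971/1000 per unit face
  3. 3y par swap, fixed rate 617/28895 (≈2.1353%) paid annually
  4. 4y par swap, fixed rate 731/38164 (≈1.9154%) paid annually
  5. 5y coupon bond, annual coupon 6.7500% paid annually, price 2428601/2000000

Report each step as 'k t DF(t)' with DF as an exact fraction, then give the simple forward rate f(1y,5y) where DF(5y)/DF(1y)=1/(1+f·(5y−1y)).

1 1 4901/5000
2 2 971/1000
3 3 9383/10000
4 4 9269/10000
5 5 4481/5000
f(1y,5y) = ((4901/5000)/(4481/5000) − 1)/(4) = 105/4481 ≈ 2.3432%

step 1 [1y] bond c/1=17/400: DF=(2043717/2000000 − 17/400·(0))/(1+17/400) = 4901/5000 ≈ 0.980200
step 2 [2y] zero: DF = P = 971/1000 ≈ 0.971000
step 3 [3y] swap r/1=617/28895: DF=(1 − 617/28895·(0.980200+0.971000))/(1+617/28895) = 9383/10000 ≈ 0.938300
step 4 [4y] swap r/1=731/38164: DF=(1 − 731/38164·(0.980200+0.971000+0.938300))/(1+731/38164) = 9269/10000 ≈ 0.926900
step 5 [5y] bond c/1=27/400: DF=(2428601/2000000 − 27/400·(0.980200+0.971000+0.938300+0.926900))/(1+27/400) = 4481/5000 ≈ 0.896200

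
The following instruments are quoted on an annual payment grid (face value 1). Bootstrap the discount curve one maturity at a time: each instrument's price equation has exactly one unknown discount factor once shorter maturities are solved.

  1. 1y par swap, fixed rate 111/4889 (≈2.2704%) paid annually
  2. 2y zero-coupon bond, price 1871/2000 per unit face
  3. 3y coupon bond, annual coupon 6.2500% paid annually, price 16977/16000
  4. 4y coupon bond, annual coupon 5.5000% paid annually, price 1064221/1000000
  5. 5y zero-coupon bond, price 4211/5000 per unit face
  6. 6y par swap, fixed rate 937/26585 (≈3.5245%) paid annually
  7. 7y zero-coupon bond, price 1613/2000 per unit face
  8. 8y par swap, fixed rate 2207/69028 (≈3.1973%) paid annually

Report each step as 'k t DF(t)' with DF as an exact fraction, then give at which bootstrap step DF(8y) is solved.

step 1 [1y] swap r/1=111/4889: DF=(1 − 111/4889·(0))/(1+111/4889) = 4889/5000 ≈ 0.977800
step 2 [2y] zero: DF = P = 1871/2000 ≈ 0.935500
step 3 [3y] bond c/1=1/16: DF=(16977/16000 − 1/16·(0.977800+0.935500))/(1+1/16) = 8861/10000 ≈ 0.886100
step 4 [4y] bond c/1=11/200: DF=(1064221/1000000 − 11/200·(0.977800+0.935500+0.886100))/(1+11/200) = 2157/2500 ≈ 0.862800
step 5 [5y] zero: DF = P = 4211/5000 ≈ 0.842200
step 6 [6y] swap r/1=937/26585: DF=(1 − 937/26585·(0.977800+0.935500+0.886100+0.862800+0.842200))/(1+937/26585) = 4063/5000 ≈ 0.812600
step 7 [7y] zero: DF = P = 1613/2000 ≈ 0.806500
step 8 [8y] swap r/1=2207/69028: DF=(1 − 2207/69028·(0.977800+0.935500+0.886100+0.862800+0.842200+0.812600+0.806500))/(1+2207/69028) = 7793/10000 ≈ 0.779300

1 1 4889/5000
2 2 1871/2000
3 3 8861/10000
4 4 2157/2500
5 5 4211/5000
6 6 4063/5000
7 7 1613/2000
8 8 7793/10000
DF(8y) is solved at step 8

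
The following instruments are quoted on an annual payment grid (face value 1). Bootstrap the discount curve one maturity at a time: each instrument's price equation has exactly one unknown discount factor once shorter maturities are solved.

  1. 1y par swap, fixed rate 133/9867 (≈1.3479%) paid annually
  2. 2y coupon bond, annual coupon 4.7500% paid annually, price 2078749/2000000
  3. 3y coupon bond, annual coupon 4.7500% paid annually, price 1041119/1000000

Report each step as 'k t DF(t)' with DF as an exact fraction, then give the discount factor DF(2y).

1 1 9867/10000
2 2 379/400
3 3 4531/5000
DF(2y) = 379/400 ≈ 0.947500

step 1 [1y] swap r/1=133/9867: DF=(1 − 133/9867·(0))/(1+133/9867) = 9867/10000 ≈ 0.986700
step 2 [2y] bond c/1=19/400: DF=(2078749/2000000 − 19/400·(0.986700))/(1+19/400) = 379/400 ≈ 0.947500
step 3 [3y] bond c/1=19/400: DF=(1041119/1000000 − 19/400·(0.986700+0.947500))/(1+19/400) = 4531/5000 ≈ 0.906200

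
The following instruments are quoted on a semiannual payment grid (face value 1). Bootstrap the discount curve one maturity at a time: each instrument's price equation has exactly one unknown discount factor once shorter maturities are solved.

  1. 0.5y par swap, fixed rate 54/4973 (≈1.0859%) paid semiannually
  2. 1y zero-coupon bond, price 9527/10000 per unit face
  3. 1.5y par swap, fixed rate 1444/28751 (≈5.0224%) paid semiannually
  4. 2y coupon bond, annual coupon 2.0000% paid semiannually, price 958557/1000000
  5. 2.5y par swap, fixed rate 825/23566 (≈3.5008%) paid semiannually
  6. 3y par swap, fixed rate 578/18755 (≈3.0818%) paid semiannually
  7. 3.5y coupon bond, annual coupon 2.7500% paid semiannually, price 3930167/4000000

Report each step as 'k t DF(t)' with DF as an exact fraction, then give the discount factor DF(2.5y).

1 1/2 4973/5000
2 1 9527/10000
3 3/2 4639/5000
4 2 4603/5000
5 5/2 367/400
6 3 9133/10000
7 7/2 8929/10000
DF(2.5y) = 367/400 ≈ 0.917500

step 1 [0.5y] swap r/2=27/4973: DF=(1 − 27/4973·(0))/(1+27/4973) = 4973/5000 ≈ 0.994600
step 2 [1y] zero: DF = P = 9527/10000 ≈ 0.952700
step 3 [1.5y] swap r/2=722/28751: DF=(1 − 722/28751·(0.994600+0.952700))/(1+722/28751) = 4639/5000 ≈ 0.927800
step 4 [2y] bond c/2=1/100: DF=(958557/1000000 − 1/100·(0.994600+0.952700+0.927800))/(1+1/100) = 4603/5000 ≈ 0.920600
step 5 [2.5y] swap r/2=825/47132: DF=(1 − 825/47132·(0.994600+0.952700+0.927800+0.920600))/(1+825/47132) = 367/400 ≈ 0.917500
step 6 [3y] swap r/2=289/18755: DF=(1 − 289/18755·(0.994600+0.952700+0.927800+0.920600+0.917500))/(1+289/18755) = 9133/10000 ≈ 0.913300
step 7 [3.5y] bond c/2=11/800: DF=(3930167/4000000 − 11/800·(0.994600+0.952700+0.927800+0.920600+0.917500+0.913300))/(1+11/800) = 8929/10000 ≈ 0.892900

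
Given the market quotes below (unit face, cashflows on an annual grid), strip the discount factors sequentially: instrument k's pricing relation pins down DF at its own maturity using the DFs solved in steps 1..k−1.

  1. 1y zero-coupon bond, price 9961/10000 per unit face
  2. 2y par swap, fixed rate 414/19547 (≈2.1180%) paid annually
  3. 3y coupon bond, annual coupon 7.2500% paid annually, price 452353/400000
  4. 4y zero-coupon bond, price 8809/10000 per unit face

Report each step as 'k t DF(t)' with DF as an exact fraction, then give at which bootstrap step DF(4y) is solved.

1 1 9961/10000
2 2 4793/5000
3 3 9223/10000
4 4 8809/10000
DF(4y) is solved at step 4

step 1 [1y] zero: DF = P = 9961/10000 ≈ 0.996100
step 2 [2y] swap r/1=414/19547: DF=(1 − 414/19547·(0.996100))/(1+414/19547) = 4793/5000 ≈ 0.958600
step 3 [3y] bond c/1=29/400: DF=(452353/400000 − 29/400·(0.996100+0.958600))/(1+29/400) = 9223/10000 ≈ 0.922300
step 4 [4y] zero: DF = P = 8809/10000 ≈ 0.880900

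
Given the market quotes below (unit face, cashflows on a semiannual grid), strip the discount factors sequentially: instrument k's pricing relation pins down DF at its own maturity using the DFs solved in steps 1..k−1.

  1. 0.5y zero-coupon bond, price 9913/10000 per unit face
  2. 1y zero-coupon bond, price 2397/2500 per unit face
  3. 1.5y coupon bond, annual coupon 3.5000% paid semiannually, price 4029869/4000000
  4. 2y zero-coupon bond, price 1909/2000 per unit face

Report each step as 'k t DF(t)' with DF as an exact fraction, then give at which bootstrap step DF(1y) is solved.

step 1 [0.5y] zero: DF = P = 9913/10000 ≈ 0.991300
step 2 [1y] zero: DF = P = 2397/2500 ≈ 0.958800
step 3 [1.5y] bond c/2=7/400: DF=(4029869/4000000 − 7/400·(0.991300+0.958800))/(1+7/400) = 4783/5000 ≈ 0.956600
step 4 [2y] zero: DF = P = 1909/2000 ≈ 0.954500

1 1/2 9913/10000
2 1 2397/2500
3 3/2 4783/5000
4 2 1909/2000
DF(1y) is solved at step 2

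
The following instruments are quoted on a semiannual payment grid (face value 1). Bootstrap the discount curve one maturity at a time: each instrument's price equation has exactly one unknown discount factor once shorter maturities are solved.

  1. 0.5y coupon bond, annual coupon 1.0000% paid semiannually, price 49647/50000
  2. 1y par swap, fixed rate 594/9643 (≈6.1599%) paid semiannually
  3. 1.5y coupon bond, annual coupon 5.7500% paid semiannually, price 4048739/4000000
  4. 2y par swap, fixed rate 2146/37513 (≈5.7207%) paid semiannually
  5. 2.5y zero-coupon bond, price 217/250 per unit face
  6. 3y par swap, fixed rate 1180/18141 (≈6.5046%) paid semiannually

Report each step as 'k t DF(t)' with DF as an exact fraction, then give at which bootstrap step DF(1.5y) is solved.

1 1/2 247/250
2 1 4703/5000
3 3/2 93/100
4 2 8927/10000
5 5/2 217/250
6 3 823/1000
DF(1.5y) is solved at step 3

step 1 [0.5y] bond c/2=1/200: DF=(49647/50000 − 1/200·(0))/(1+1/200) = 247/250 ≈ 0.988000
step 2 [1y] swap r/2=297/9643: DF=(1 − 297/9643·(0.988000))/(1+297/9643) = 4703/5000 ≈ 0.940600
step 3 [1.5y] bond c/2=23/800: DF=(4048739/4000000 − 23/800·(0.988000+0.940600))/(1+23/800) = 93/100 ≈ 0.930000
step 4 [2y] swap r/2=1073/37513: DF=(1 − 1073/37513·(0.988000+0.940600+0.930000))/(1+1073/37513) = 8927/10000 ≈ 0.892700
step 5 [2.5y] zero: DF = P = 217/250 ≈ 0.868000
step 6 [3y] swap r/2=590/18141: DF=(1 − 590/18141·(0.988000+0.940600+0.930000+0.892700+0.868000))/(1+590/18141) = 823/1000 ≈ 0.823000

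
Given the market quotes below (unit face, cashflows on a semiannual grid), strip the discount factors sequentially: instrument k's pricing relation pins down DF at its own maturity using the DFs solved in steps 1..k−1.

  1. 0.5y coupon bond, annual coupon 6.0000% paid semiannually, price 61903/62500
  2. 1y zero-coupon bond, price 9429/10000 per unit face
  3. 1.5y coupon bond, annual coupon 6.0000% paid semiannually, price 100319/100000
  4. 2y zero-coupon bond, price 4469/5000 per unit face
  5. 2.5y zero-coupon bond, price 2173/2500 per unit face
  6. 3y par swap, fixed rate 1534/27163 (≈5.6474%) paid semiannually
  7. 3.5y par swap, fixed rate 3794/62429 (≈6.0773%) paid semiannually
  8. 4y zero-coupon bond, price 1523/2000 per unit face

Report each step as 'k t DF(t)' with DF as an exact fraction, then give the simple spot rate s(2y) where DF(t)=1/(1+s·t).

1 1/2 601/625
2 1 9429/10000
3 3/2 1837/2000
4 2 4469/5000
5 5/2 2173/2500
6 3 4233/5000
7 7/2 8103/10000
8 4 1523/2000
s(2y) = (1/(4469/5000) − 1)/(2) = 531/8938 ≈ 5.9409%

step 1 [0.5y] bond c/2=3/100: DF=(61903/62500 − 3/100·(0))/(1+3/100) = 601/625 ≈ 0.961600
step 2 [1y] zero: DF = P = 9429/10000 ≈ 0.942900
step 3 [1.5y] bond c/2=3/100: DF=(100319/100000 − 3/100·(0.961600+0.942900))/(1+3/100) = 1837/2000 ≈ 0.918500
step 4 [2y] zero: DF = P = 4469/5000 ≈ 0.893800
step 5 [2.5y] zero: DF = P = 2173/2500 ≈ 0.869200
step 6 [3y] swap r/2=767/27163: DF=(1 − 767/27163·(0.961600+0.942900+0.918500+0.893800+0.869200))/(1+767/27163) = 4233/5000 ≈ 0.846600
step 7 [3.5y] swap r/2=1897/62429: DF=(1 − 1897/62429·(0.961600+0.942900+0.918500+0.893800+0.869200+0.846600))/(1+1897/62429) = 8103/10000 ≈ 0.810300
step 8 [4y] zero: DF = P = 1523/2000 ≈ 0.761500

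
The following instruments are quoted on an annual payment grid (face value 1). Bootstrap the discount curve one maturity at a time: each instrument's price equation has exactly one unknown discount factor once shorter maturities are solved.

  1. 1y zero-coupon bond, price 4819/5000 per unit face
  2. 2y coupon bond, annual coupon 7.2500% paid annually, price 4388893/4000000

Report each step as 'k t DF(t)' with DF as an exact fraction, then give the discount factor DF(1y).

step 1 [1y] zero: DF = P = 4819/5000 ≈ 0.963800
step 2 [2y] bond c/1=29/400: DF=(4388893/4000000 − 29/400·(0.963800))/(1+29/400) = 9579/10000 ≈ 0.957900

1 1 4819/5000
2 2 9579/10000
DF(1y) = 4819/5000 ≈ 0.963800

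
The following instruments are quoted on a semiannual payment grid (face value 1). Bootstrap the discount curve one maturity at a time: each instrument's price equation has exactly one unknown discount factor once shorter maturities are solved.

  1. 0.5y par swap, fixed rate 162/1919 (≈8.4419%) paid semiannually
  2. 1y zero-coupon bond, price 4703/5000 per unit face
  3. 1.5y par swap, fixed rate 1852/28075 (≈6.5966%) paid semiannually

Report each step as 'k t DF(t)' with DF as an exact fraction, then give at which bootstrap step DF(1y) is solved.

step 1 [0.5y] swap r/2=81/1919: DF=(1 − 81/1919·(0))/(1+81/1919) = 1919/2000 ≈ 0.959500
step 2 [1y] zero: DF = P = 4703/5000 ≈ 0.940600
step 3 [1.5y] swap r/2=926/28075: DF=(1 − 926/28075·(0.959500+0.940600))/(1+926/28075) = 4537/5000 ≈ 0.907400

1 1/2 1919/2000
2 1 4703/5000
3 3/2 4537/5000
DF(1y) is solved at step 2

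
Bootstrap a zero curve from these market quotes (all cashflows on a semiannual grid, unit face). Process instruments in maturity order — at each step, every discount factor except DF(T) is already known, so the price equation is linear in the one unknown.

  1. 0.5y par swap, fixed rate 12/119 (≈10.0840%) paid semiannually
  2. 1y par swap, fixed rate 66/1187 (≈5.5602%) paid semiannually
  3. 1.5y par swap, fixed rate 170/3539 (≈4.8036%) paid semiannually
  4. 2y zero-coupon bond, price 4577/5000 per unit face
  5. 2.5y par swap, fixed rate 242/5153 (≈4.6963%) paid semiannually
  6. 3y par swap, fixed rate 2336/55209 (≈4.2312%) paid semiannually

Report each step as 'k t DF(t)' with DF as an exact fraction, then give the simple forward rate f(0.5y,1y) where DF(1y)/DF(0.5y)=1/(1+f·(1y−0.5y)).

1 1/2 119/125
2 1 592/625
3 3/2 233/250
4 2 4577/5000
5 5/2 8911/10000
6 3 552/625
f(0.5y,1y) = ((119/125)/(592/625) − 1)/(1/2) = 3/296 ≈ 1.0135%

step 1 [0.5y] swap r/2=6/119: DF=(1 − 6/119·(0))/(1+6/119) = 119/125 ≈ 0.952000
step 2 [1y] swap r/2=33/1187: DF=(1 − 33/1187·(0.952000))/(1+33/1187) = 592/625 ≈ 0.947200
step 3 [1.5y] swap r/2=85/3539: DF=(1 − 85/3539·(0.952000+0.947200))/(1+85/3539) = 233/250 ≈ 0.932000
step 4 [2y] zero: DF = P = 4577/5000 ≈ 0.915400
step 5 [2.5y] swap r/2=121/5153: DF=(1 − 121/5153·(0.952000+0.947200+0.932000+0.915400))/(1+121/5153) = 8911/10000 ≈ 0.891100
step 6 [3y] swap r/2=1168/55209: DF=(1 − 1168/55209·(0.952000+0.947200+0.932000+0.915400+0.891100))/(1+1168/55209) = 552/625 ≈ 0.883200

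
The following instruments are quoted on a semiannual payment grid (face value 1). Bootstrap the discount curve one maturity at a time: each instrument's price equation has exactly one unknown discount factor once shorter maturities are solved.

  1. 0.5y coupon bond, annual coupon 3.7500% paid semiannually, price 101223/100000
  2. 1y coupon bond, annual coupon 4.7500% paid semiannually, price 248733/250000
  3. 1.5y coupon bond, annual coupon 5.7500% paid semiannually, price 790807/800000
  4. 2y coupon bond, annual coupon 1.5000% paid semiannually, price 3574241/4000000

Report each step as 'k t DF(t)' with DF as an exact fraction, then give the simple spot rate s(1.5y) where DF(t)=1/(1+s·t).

step 1 [0.5y] bond c/2=3/160: DF=(101223/100000 − 3/160·(0))/(1+3/160) = 621/625 ≈ 0.993600
step 2 [1y] bond c/2=19/800: DF=(248733/250000 − 19/800·(0.993600))/(1+19/800) = 593/625 ≈ 0.948800
step 3 [1.5y] bond c/2=23/800: DF=(790807/800000 − 23/800·(0.993600+0.948800))/(1+23/800) = 4533/5000 ≈ 0.906600
step 4 [2y] bond c/2=3/400: DF=(3574241/4000000 − 3/400·(0.993600+0.948800+0.906600))/(1+3/400) = 8657/10000 ≈ 0.865700

1 1/2 621/625
2 1 593/625
3 3/2 4533/5000
4 2 8657/10000
s(1.5y) = (1/(4533/5000) − 1)/(3/2) = 934/13599 ≈ 6.8682%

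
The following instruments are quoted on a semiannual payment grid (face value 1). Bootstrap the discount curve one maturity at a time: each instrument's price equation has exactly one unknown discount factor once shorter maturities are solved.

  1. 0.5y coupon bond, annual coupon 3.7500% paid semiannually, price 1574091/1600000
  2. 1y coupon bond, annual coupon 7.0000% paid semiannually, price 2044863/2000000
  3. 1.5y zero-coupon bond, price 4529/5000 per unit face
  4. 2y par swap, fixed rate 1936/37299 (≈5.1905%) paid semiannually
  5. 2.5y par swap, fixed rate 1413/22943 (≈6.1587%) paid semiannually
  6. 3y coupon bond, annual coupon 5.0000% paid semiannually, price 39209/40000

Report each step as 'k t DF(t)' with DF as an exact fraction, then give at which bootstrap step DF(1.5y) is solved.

1 1/2 9657/10000
2 1 597/625
3 3/2 4529/5000
4 2 1129/1250
5 5/2 8587/10000
6 3 2111/2500
DF(1.5y) is solved at step 3

step 1 [0.5y] bond c/2=3/160: DF=(1574091/1600000 − 3/160·(0))/(1+3/160) = 9657/10000 ≈ 0.965700
step 2 [1y] bond c/2=7/200: DF=(2044863/2000000 − 7/200·(0.965700))/(1+7/200) = 597/625 ≈ 0.955200
step 3 [1.5y] zero: DF = P = 4529/5000 ≈ 0.905800
step 4 [2y] swap r/2=968/37299: DF=(1 − 968/37299·(0.965700+0.955200+0.905800))/(1+968/37299) = 1129/1250 ≈ 0.903200
step 5 [2.5y] swap r/2=1413/45886: DF=(1 − 1413/45886·(0.965700+0.955200+0.905800+0.903200))/(1+1413/45886) = 8587/10000 ≈ 0.858700
step 6 [3y] bond c/2=1/40: DF=(39209/40000 − 1/40·(0.965700+0.955200+0.905800+0.903200+0.858700))/(1+1/40) = 2111/2500 ≈ 0.844400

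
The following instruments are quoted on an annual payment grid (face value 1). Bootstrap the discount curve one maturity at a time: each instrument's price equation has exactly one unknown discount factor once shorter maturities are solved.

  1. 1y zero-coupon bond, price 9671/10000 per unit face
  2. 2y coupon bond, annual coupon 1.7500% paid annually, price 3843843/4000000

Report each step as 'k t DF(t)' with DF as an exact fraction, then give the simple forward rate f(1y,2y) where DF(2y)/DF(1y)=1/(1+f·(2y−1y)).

1 1 9671/10000
2 2 4639/5000
f(1y,2y) = ((9671/10000)/(4639/5000) − 1)/(1) = 393/9278 ≈ 4.2358%

step 1 [1y] zero: DF = P = 9671/10000 ≈ 0.967100
step 2 [2y] bond c/1=7/400: DF=(3843843/4000000 − 7/400·(0.967100))/(1+7/400) = 4639/5000 ≈ 0.927800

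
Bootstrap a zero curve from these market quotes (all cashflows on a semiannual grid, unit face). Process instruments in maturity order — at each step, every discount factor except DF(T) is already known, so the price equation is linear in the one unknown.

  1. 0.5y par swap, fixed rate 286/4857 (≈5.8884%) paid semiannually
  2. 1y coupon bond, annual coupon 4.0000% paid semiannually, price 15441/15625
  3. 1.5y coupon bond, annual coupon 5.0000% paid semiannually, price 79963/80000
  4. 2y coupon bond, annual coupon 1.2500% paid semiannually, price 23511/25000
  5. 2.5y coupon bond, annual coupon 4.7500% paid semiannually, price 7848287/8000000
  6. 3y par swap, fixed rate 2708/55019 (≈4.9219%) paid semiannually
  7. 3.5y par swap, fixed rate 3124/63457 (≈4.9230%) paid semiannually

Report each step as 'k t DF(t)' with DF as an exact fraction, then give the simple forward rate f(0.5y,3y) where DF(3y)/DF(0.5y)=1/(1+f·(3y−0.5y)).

step 1 [0.5y] swap r/2=143/4857: DF=(1 − 143/4857·(0))/(1+143/4857) = 4857/5000 ≈ 0.971400
step 2 [1y] bond c/2=1/50: DF=(15441/15625 − 1/50·(0.971400))/(1+1/50) = 4749/5000 ≈ 0.949800
step 3 [1.5y] bond c/2=1/40: DF=(79963/80000 − 1/40·(0.971400+0.949800))/(1+1/40) = 9283/10000 ≈ 0.928300
step 4 [2y] bond c/2=1/160: DF=(23511/25000 − 1/160·(0.971400+0.949800+0.928300))/(1+1/160) = 9169/10000 ≈ 0.916900
step 5 [2.5y] bond c/2=19/800: DF=(7848287/8000000 − 19/800·(0.971400+0.949800+0.928300+0.916900))/(1+19/800) = 8709/10000 ≈ 0.870900
step 6 [3y] swap r/2=1354/55019: DF=(1 − 1354/55019·(0.971400+0.949800+0.928300+0.916900+0.870900))/(1+1354/55019) = 4323/5000 ≈ 0.864600
step 7 [3.5y] swap r/2=1562/63457: DF=(1 − 1562/63457·(0.971400+0.949800+0.928300+0.916900+0.870900+0.864600))/(1+1562/63457) = 4219/5000 ≈ 0.843800

1 1/2 4857/5000
2 1 4749/5000
3 3/2 9283/10000
4 2 9169/10000
5 5/2 8709/10000
6 3 4323/5000
7 7/2 4219/5000
f(0.5y,3y) = ((4857/5000)/(4323/5000) − 1)/(5/2) = 356/7205 ≈ 4.9410%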